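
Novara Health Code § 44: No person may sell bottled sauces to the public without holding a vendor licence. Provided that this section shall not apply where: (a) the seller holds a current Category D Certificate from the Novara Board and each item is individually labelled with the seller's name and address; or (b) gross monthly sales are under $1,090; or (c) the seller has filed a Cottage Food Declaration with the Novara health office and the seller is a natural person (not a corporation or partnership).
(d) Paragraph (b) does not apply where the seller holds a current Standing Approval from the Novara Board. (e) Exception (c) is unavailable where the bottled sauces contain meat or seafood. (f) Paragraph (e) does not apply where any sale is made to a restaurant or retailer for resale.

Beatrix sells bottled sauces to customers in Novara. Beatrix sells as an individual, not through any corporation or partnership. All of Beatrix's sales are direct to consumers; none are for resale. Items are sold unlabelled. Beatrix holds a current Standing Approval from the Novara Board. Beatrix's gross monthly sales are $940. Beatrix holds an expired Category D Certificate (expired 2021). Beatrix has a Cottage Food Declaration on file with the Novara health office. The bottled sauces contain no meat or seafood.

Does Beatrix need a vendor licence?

Exception (a) requires that the seller holds a current Category D Certificate from the Novara Board; but no current Category D Certificate is held, so (a) is unavailable.
Exception (b) is satisfied on its face — gross monthly sales are $940, under the $1,090 limit. But: (d) applies — a current Standing Approval is held. So (b) is unavailable.
All of (c)'s requirements are met (a Cottage Food Declaration is on file; the seller is a natural person). Considering the limiting provisions: (e) is not triggered — the bottled sauces contain no meat or seafood. (c) remains available.

No — exception (c) applies; Beatrix is not required to hold a vendor licence.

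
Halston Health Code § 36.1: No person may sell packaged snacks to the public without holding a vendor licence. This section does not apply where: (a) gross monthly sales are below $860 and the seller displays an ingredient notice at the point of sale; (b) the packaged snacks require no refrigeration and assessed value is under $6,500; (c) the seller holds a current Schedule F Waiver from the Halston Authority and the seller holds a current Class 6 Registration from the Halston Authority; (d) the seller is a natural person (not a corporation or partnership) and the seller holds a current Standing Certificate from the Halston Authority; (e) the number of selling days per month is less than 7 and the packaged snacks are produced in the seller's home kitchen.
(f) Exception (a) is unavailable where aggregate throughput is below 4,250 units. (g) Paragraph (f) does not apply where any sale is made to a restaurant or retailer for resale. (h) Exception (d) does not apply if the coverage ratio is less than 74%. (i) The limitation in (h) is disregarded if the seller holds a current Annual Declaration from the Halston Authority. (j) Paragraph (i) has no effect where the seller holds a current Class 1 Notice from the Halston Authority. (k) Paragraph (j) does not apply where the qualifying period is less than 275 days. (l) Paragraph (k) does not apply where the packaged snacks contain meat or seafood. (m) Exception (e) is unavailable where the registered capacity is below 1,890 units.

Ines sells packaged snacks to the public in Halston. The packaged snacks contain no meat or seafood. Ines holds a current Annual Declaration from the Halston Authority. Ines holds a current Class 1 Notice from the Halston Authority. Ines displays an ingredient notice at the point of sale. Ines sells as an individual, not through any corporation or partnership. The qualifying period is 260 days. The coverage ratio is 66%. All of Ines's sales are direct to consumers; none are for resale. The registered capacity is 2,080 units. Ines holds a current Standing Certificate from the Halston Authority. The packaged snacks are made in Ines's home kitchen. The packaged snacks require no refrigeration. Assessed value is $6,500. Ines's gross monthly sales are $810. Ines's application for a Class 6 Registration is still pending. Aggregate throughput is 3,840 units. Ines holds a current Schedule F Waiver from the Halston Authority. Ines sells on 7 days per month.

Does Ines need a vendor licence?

All of (a)'s requirements are met (gross monthly sales are $810, below the $860 limit; an ingredient notice is displayed). But applying paragraphs (f)–(g): (f) operates against (a): aggregate throughput is 3,840 units, below the 4,250 units limit. (g), which would lift (f), does not operate here — no sales are for resale. Exception (a) does not apply.
Exception (b) fails — assessed value is $6,500, not under $6,500.
Exception (c) requires that the seller holds a current Class 6 Registration from the Halston Authority; but the Class 6 Registration is not current, so (c) is unavailable.
Exception (d): the seller is a natural person; a current Standing Certificate is held — every condition holds. Under paragraphs (h)–(l): (h) is engaged (the coverage ratio is 66%, less than the 74% limit), but is set aside by (i): (i) applies — a current Annual Declaration is held. (j) applies (a current Class 1 Notice is held), but is overridden by (k): (k) operates against (j): the qualifying period is 260 days, less than the 275 days limit. (l), which would lift (k), does not operate here — the packaged snacks contain no meat or seafood. Exception (d) stands.
Exception (e) does not apply: the number of selling days per month is 7, not less than 7.

No — exception (d) applies; Ines is not required to hold a vendor licence.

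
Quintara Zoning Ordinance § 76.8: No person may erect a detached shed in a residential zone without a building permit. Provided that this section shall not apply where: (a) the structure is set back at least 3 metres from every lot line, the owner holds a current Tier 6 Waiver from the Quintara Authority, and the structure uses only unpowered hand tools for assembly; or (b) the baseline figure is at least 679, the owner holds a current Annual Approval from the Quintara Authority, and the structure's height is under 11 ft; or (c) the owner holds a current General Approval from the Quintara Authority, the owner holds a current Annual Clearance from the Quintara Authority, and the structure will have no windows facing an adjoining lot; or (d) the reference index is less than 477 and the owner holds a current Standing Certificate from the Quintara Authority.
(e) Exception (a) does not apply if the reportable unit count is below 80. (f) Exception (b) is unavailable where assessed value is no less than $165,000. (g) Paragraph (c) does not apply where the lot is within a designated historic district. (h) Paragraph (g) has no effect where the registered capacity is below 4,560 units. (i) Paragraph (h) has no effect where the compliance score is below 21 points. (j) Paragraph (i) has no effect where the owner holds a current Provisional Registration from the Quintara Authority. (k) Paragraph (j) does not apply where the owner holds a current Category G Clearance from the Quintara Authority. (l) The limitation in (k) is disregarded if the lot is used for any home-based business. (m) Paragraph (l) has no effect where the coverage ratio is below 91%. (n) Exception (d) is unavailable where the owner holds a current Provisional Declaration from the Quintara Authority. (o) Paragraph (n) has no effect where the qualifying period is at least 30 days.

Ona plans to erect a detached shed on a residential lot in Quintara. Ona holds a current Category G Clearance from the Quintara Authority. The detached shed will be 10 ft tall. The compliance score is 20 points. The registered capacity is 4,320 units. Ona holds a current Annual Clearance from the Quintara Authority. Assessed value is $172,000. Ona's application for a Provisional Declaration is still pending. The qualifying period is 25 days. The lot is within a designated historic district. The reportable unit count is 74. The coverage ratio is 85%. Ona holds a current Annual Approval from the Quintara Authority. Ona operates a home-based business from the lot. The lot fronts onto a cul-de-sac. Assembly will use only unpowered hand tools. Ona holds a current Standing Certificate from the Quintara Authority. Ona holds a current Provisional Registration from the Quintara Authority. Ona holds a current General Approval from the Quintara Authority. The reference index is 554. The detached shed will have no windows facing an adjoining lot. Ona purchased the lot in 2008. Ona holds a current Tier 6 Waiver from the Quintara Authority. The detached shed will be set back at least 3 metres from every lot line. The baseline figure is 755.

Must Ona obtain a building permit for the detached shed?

Yes — Ona must obtain a building permit.

Exception (a) is satisfied on its face — the setback is at least 3 m on every side; a current Tier 6 Waiver is held; assembly uses only hand tools. But: (e) is triggered — the reportable unit count is 74, below the 80 limit. (a) is therefore removed.
Exception (b) is satisfied on its face — the baseline figure is 755, meeting the 679 threshold; a current Annual Approval is held; the structure's height is 10 ft, under the 11 ft limit. But: (f) is engaged — assessed value is $172,000, meeting the $165,000 threshold. Exception (b) does not apply.
Exception (c): a current General Approval is held; a current Annual Clearance is held; no windows face an adjoining lot — every condition holds. But: (g) operates against (c): the lot is in a historic district. (h) would limit (g) — the registered capacity is 4,320 units, below the 4,560 units limit — but (i) sets (h) aside: (i) is triggered — the compliance score is 20 points, below the 21 points limit. (j) would limit (i) — a current Provisional Registration is held — but (k) sets (j) aside: (k) applies — a current Category G Clearance is held. (l) would limit (k) — a home-based business operates on the lot — but (m) sets (l) aside: (m) is triggered — the coverage ratio is 85%, below the 91% limit. Exception (c) does not apply.
Exception (d) fails — the reference index is 554, not less than 477.
Every exception is unavailable, so the rule governs.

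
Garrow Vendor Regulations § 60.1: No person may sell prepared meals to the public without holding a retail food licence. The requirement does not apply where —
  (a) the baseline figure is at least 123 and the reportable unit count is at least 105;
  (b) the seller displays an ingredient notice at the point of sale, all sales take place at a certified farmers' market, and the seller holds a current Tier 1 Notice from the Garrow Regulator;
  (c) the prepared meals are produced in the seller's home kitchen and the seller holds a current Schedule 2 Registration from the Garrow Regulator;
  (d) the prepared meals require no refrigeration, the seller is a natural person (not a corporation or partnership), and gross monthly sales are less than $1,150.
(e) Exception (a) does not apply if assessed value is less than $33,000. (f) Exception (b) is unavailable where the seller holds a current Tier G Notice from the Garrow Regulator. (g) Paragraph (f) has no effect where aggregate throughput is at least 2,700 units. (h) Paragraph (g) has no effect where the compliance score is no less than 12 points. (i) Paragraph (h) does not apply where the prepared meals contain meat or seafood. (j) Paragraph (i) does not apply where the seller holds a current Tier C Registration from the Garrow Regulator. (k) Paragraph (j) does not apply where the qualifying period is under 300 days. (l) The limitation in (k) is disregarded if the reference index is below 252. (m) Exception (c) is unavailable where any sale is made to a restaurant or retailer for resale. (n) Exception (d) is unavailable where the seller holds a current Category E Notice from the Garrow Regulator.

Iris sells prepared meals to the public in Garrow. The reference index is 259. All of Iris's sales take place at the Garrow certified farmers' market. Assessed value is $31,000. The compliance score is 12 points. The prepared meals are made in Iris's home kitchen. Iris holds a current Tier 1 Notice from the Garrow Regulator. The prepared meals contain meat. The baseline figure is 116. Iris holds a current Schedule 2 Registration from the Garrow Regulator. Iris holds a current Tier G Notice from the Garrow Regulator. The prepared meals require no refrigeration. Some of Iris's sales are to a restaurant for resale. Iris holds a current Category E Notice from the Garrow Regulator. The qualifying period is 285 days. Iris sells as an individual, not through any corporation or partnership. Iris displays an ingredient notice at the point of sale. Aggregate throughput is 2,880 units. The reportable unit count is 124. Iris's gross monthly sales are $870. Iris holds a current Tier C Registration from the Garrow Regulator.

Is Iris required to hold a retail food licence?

No — exception (b) applies; Iris is not required to hold a retail food licence.

Exception (a) requires that the baseline figure is at least 123; but the baseline figure is 116, short of 123, so (a) is unavailable.
Exception (b) is satisfied on its face — an ingredient notice is displayed; all sales are at a certified farmers' market; a current Tier 1 Notice is held. Under paragraphs (f)–(l): (f) would limit (b) — a current Tier G Notice is held — but (g) sets (f) aside: (g) is triggered — aggregate throughput is 2,880 units, meeting the 2,700 units threshold. (h) would limit (g) — the compliance score is 12 points, meeting the 12 points threshold — but (i) sets (h) aside: (i) operates against (h): the prepared meals contain meat. (j) applies (a current Tier C Registration is held), but is itself disapplied by (k): (k) is engaged — the qualifying period is 285 days, under the 300 days limit. (l), which would lift (k), is not engaged — the reference index is 259, not below 252. (b) remains available.
Exception (c) is satisfied on its face — the prepared meals are home-kitchen produced; a current Schedule 2 Registration is held. However, paragraph (m) must be considered: (m) applies — some sales are to a restaurant for resale. Exception (c) does not apply.
Exception (d)'s conditions are all satisfied: the prepared meals are shelf-stable; the seller is a natural person; gross monthly sales are $870, less than the $1,150 limit. However, paragraph (n) must be considered: (n) operates — a current Category E Notice is held. Exception (d) does not apply.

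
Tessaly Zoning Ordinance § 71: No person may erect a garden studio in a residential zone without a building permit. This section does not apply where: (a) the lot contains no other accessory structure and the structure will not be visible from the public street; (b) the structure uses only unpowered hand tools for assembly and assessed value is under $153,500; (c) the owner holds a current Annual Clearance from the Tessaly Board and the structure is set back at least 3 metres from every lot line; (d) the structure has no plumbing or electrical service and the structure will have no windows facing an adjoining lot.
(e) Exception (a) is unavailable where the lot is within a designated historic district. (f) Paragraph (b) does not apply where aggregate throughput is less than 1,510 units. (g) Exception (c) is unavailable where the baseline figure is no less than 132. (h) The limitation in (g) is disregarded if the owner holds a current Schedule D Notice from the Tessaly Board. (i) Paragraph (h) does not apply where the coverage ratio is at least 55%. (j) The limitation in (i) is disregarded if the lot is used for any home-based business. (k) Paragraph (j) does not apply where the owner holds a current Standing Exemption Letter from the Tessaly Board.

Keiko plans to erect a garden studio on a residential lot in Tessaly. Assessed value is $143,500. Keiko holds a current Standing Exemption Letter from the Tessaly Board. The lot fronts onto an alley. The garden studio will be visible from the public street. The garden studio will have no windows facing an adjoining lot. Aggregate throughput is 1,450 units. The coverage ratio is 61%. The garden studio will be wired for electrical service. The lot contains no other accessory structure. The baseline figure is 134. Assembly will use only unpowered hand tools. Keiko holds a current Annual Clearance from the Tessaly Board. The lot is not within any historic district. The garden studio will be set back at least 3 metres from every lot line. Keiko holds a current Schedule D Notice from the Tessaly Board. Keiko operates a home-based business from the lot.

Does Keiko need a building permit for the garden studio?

Yes — Keiko must obtain a building permit.

Exception (a) requires that the structure will not be visible from the public street; but the structure will be visible from the street, so (a) is unavailable.
All of (b)'s requirements are met (assembly uses only hand tools; assessed value is $143,500, under the $153,500 limit). But: (f) operates against (b): aggregate throughput is 1,450 units, less than the 1,510 units limit. (b) is therefore removed.
All of (c)'s requirements are met (a current Annual Clearance is held; the setback is at least 3 m on every side). However, paragraphs (g)–(k) must be considered: (g) is engaged — the baseline figure is 134, meeting the 132 threshold. (h) applies (a current Schedule D Notice is held), but is set aside by (i): (i) is triggered — the coverage ratio is 61%, meeting the 55% threshold. (j) operates (a home-based business operates on the lot), but is overridden by (k): (k) operates against (j): a current Standing Exemption Letter is held. Exception (c) does not apply.
Exception (d) requires that the structure has no plumbing or electrical service; but electrical service is planned, so (d) is unavailable.
Every exception is unavailable, so the rule governs.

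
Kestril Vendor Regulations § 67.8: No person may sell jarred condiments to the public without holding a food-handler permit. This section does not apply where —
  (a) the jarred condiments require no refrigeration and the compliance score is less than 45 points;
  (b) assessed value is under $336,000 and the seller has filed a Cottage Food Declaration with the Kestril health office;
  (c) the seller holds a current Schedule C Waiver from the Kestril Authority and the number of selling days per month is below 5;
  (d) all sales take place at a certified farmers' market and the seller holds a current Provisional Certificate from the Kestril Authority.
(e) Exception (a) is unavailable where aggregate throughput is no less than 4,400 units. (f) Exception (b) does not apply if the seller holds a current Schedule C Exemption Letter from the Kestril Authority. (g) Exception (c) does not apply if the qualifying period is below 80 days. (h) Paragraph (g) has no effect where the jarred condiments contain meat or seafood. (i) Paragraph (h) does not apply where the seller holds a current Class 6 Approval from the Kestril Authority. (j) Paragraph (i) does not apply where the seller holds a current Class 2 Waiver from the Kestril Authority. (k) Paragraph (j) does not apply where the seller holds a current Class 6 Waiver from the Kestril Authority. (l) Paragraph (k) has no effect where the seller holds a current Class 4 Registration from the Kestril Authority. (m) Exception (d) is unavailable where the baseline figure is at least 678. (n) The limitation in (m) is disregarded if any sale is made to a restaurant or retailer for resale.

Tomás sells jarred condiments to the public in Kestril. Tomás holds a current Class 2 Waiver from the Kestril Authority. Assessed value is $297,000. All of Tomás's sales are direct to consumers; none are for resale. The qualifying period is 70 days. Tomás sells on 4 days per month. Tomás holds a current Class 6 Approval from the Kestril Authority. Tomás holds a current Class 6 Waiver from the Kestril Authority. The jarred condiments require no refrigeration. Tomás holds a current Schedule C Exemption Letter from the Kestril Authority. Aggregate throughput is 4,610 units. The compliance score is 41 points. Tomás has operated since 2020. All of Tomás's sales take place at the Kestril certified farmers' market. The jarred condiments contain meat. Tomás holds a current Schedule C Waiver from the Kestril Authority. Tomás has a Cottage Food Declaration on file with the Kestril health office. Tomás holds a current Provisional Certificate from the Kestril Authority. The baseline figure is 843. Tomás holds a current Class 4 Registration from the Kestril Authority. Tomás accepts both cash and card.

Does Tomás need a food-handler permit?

No — exception (c) applies; Tomás is not required to hold a food-handler permit.

Exception (a)'s conditions are all satisfied: the jarred condiments are shelf-stable; the compliance score is 41 points, less than the 45 points limit. But applying paragraph (e): (e) operates against (a): aggregate throughput is 4,610 units, meeting the 4,400 units threshold. So (a) is unavailable.
Exception (b) is satisfied on its face — assessed value is $297,000, under the $336,000 limit; a Cottage Food Declaration is on file. But applying paragraph (f): (f) operates against (b): a current Schedule C Exemption Letter is held. Exception (b) does not apply.
Exception (c)'s conditions are all satisfied: a current Schedule C Waiver is held; the number of selling days per month is 4, below the 5 limit. Considering the limiting provisions: (g) operates (the qualifying period is 70 days, below the 80 days limit), but yields to (h): (h) operates against (g): the jarred condiments contain meat. (i) operates (a current Class 6 Approval is held), but yields to (j): (j) is triggered — a current Class 2 Waiver is held. (k) is engaged (a current Class 6 Waiver is held), but is displaced by (l): (l) operates against (k): a current Class 4 Registration is held. (c) remains available.
All of (d)'s requirements are met (all sales are at a certified farmers' market; a current Provisional Certificate is held). But applying paragraphs (m)–(n): (m) operates against (d): the baseline figure is 843, meeting the 678 threshold. (n) does not operate here (no sales are for resale), so (m) stands. So (d) is unavailable.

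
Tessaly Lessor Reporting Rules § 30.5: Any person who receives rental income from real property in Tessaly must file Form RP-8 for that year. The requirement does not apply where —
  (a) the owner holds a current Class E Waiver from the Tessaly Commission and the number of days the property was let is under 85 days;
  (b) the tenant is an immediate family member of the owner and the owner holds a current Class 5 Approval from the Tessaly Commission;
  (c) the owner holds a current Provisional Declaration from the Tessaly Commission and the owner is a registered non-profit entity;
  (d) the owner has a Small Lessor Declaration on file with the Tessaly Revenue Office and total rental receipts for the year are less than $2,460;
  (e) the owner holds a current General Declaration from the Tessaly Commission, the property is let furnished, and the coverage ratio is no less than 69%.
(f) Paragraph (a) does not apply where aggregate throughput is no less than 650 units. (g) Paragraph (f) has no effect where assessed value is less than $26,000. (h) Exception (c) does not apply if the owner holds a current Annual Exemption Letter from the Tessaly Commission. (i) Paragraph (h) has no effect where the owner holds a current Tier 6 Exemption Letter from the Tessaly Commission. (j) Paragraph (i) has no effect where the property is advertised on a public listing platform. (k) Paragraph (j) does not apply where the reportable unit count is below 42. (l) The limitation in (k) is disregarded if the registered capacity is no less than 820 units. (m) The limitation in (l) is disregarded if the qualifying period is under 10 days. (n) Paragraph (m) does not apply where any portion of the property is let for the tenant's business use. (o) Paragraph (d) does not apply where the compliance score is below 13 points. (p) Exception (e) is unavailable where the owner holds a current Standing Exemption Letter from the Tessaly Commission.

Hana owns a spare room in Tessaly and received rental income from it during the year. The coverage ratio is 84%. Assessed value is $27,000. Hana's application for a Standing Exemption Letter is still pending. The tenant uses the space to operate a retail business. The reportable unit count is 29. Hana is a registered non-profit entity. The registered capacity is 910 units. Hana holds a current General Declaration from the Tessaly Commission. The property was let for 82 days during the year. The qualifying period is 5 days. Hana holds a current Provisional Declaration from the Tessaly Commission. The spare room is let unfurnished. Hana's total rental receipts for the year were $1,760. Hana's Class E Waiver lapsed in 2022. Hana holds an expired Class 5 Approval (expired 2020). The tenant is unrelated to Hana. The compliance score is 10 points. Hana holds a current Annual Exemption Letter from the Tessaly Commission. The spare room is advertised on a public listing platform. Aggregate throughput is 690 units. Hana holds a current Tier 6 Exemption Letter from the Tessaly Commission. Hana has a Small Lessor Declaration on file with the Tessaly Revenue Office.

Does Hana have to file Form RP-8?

Exception (a) does not apply: no current Class E Waiver is held.
Exception (b) requires that the tenant is an immediate family member of the owner; but the tenant is unrelated to the owner, so (b) is unavailable.
Exception (c) is satisfied on its face — a current Provisional Declaration is held; Hana is a registered non-profit. However, paragraphs (h)–(n) must be considered: (h) operates against (c): a current Annual Exemption Letter is held. (i) is engaged (a current Tier 6 Exemption Letter is held), but is displaced by (j): (j) applies — the property is publicly advertised. (k) applies (the reportable unit count is 29, below the 42 limit), but is displaced by (l): (l) operates against (k): the registered capacity is 910 units, meeting the 820 units threshold. (m) would limit (l) — the qualifying period is 5 days, under the 10 days limit — but (n) sets (m) aside: (n) is engaged — the space is let for business use. Exception (c) does not apply.
Exception (d)'s conditions are all satisfied: a Small Lessor Declaration is on file; total rental receipts for the year are $1,760, less than the $2,460 limit. But: (o) operates against (d): the compliance score is 10 points, below the 13 points limit. (d) is therefore removed.
Exception (e) does not apply: the property is let unfurnished.
None of the exceptions is available; § 30.5 applies in full.

Yes — Hana must file Form RP-8.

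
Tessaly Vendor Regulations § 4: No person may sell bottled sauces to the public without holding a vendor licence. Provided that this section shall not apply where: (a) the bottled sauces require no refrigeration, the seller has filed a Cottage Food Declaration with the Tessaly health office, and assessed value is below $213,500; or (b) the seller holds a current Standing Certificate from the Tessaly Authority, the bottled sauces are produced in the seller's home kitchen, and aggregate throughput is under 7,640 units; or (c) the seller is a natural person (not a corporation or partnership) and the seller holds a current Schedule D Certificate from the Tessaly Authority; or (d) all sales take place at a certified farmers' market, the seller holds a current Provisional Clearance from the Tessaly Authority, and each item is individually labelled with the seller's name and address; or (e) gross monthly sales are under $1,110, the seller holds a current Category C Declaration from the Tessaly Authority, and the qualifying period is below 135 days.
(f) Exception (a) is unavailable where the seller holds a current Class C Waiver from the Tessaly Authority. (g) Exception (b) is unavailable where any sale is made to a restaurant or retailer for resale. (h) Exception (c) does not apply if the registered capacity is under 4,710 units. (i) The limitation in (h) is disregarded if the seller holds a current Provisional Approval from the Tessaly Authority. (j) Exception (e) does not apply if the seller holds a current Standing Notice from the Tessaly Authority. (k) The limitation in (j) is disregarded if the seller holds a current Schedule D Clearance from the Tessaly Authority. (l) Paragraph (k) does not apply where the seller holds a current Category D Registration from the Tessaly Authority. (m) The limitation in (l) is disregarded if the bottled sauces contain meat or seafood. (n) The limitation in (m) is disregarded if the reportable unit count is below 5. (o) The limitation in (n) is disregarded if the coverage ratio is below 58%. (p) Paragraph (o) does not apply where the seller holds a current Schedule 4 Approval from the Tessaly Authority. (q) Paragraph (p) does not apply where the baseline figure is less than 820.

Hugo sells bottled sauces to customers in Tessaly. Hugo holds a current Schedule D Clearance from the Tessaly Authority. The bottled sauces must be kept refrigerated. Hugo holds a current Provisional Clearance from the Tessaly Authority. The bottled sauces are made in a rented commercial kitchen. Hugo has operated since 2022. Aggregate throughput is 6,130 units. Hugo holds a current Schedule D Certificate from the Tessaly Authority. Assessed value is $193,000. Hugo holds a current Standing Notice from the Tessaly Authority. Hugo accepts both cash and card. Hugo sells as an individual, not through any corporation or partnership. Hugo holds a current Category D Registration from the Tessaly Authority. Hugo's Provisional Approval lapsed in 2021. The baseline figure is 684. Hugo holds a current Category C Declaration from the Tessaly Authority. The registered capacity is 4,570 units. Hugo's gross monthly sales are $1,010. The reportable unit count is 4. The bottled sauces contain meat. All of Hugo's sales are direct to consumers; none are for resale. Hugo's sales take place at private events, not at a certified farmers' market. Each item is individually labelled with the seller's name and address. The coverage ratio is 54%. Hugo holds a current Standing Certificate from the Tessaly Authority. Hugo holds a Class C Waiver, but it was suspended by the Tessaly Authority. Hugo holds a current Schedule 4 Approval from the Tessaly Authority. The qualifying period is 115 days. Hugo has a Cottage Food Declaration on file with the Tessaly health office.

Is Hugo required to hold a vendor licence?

No — exception (e) applies; Hugo is not required to hold a vendor licence.

Exception (a) does not apply: the bottled sauces require refrigeration.
Exception (b) fails — the bottled sauces are made in a commercial kitchen, not a home kitchen.
Exception (c): the seller is a natural person; a current Schedule D Certificate is held — every condition holds. But applying paragraphs (h)–(i): (h) operates against (c): the registered capacity is 4,570 units, under the 4,710 units limit. (i), which would lift (h), is inapplicable — there is no Provisional Approval in force. (c) is therefore removed.
Exception (d) requires that all sales take place at a certified farmers' market; but sales are at private events, not a certified farmers' market, so (d) is unavailable.
Exception (e)'s conditions are all satisfied: gross monthly sales are $1,010, under the $1,110 limit; a current Category C Declaration is held; the qualifying period is 115 days, below the 135 days limit. Applying paragraphs (j)–(q): (j) operates (a current Standing Notice is held), but is displaced by (k): (k) applies — a current Schedule D Clearance is held. (l) is triggered (a current Category D Registration is held), but is overridden by (m): (m) is engaged — the bottled sauces contain meat. (n) is engaged (the reportable unit count is 4, below the 5 limit), but is displaced by (o): (o) operates — the coverage ratio is 54%, below the 58% limit. (p) would limit (o) — a current Schedule 4 Approval is held — but (q) sets (p) aside: (q) operates against (p): the baseline figure is 684, less than the 820 limit. Exception (e) stands.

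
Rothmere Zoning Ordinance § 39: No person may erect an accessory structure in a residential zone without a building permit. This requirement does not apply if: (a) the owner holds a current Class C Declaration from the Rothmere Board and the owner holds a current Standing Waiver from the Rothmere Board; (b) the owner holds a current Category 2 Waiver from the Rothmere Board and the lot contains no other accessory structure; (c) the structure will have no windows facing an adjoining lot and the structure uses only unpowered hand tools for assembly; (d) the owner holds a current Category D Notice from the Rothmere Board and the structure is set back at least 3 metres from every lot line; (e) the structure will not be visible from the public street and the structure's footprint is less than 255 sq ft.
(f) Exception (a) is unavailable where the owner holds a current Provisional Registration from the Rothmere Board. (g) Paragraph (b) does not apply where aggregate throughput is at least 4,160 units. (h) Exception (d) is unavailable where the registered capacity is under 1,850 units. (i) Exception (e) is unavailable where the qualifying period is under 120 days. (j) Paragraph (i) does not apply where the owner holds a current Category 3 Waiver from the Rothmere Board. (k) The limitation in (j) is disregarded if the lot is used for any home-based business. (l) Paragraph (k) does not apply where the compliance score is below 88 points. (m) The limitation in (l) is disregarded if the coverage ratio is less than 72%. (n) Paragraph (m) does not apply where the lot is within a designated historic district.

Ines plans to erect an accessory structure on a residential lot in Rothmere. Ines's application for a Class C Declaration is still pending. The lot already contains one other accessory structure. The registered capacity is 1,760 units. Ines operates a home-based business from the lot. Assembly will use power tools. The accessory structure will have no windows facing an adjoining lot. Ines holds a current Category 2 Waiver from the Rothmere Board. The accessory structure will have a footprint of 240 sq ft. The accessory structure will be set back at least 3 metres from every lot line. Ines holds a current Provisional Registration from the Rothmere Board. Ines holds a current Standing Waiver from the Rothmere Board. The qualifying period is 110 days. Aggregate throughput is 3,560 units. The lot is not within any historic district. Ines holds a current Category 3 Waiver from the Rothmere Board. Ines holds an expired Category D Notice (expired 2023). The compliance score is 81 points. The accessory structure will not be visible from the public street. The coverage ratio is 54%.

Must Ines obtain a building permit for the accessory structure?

Yes — Ines must obtain a building permit.

Exception (a) does not apply: no current Class C Declaration is held.
Exception (b) does not apply: the lot already has another accessory structure.
Exception (c) fails — assembly uses power tools.
Exception (d) fails — no current Category D Notice is held.
Exception (e) is satisfied on its face — the structure will not be visible from the street; the structure's footprint is 240 sq ft, less than the 255 sq ft limit. Turning to paragraphs (i)–(n): (i) operates against (e): the qualifying period is 110 days, under the 120 days limit. (j) applies (a current Category 3 Waiver is held), but is set aside by (k): (k) operates against (j): a home-based business operates on the lot. (l) would limit (k) — the compliance score is 81 points, below the 88 points limit — but (m) sets (l) aside: (m) is engaged — the coverage ratio is 54%, less than the 72% limit. (n) is not triggered (the lot is not in a historic district), so (m) stands. Exception (e) does not apply.
Every exception is unavailable, so the rule governs.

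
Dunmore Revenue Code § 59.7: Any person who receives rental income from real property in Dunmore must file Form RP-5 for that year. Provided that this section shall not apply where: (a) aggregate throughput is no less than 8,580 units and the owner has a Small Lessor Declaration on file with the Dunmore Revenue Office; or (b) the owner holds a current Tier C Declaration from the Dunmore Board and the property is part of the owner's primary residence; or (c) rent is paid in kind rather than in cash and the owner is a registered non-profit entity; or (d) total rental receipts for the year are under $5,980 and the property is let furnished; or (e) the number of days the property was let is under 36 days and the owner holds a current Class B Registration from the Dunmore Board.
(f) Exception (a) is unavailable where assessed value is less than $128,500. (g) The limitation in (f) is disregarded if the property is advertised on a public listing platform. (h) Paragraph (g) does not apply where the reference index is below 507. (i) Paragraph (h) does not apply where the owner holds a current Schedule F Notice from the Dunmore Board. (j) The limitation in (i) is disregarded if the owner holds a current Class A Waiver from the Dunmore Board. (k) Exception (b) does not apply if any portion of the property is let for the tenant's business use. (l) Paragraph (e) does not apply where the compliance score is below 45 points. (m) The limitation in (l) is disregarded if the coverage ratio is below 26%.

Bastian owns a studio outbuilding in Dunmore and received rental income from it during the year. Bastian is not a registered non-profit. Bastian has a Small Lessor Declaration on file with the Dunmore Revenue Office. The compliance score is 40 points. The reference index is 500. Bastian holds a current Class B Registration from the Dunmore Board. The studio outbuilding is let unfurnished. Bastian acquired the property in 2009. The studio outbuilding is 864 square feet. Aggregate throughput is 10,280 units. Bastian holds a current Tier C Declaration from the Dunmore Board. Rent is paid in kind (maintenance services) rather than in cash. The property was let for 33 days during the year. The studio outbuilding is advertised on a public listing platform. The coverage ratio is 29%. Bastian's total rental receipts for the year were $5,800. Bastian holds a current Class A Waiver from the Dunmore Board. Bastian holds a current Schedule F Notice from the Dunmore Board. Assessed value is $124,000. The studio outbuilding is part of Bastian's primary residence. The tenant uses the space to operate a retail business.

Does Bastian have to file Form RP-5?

Yes — Bastian must file Form RP-5.

Exception (a)'s conditions are all satisfied: aggregate throughput is 10,280 units, meeting the 8,580 units threshold; a Small Lessor Declaration is on file. However, paragraphs (f)–(j) must be considered: (f) operates against (a): assessed value is $124,000, less than the $128,500 limit. (g) would limit (f) — the property is publicly advertised — but (h) sets (g) aside: (h) applies — the reference index is 500, below the 507 limit. (i) operates (a current Schedule F Notice is held), but is itself disapplied by (j): (j) operates against (i): a current Class A Waiver is held. Exception (a) does not apply.
Exception (b) is satisfied on its face — a current Tier C Declaration is held; the studio outbuilding is part of the primary residence. But: (k) operates — the space is let for business use. Exception (b) does not apply.
Exception (c) fails — Bastian is not a registered non-profit.
Exception (d) requires that the property is let furnished; but the property is let unfurnished, so (d) is unavailable.
Exception (e)'s conditions are all satisfied: the number of days the property was let is 33 days, under the 36 days limit; a current Class B Registration is held. But applying paragraphs (l)–(m): (l) is triggered — the compliance score is 40 points, below the 45 points limit. (m) is not triggered (the coverage ratio is 29%, not below 26%), so (l) stands. So (e) is unavailable.
None of the exceptions is available; § 59.7 applies in full.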